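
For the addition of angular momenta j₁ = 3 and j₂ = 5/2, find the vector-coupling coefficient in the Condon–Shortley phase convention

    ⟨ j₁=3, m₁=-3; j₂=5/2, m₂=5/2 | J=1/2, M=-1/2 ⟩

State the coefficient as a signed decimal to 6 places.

j₁+j₂−J=5  J+j₁−j₂=1  J−j₁+j₂=0  j₁+j₂+J+1=7
(j₁±m₁, j₂±m₂, J±M) = (0,6,5,0,0,1)
P² = 28800/7
sum k=5..5:
  [5] −1/120 = -1/120
S = -1/120
C² = P²·S² = 2/7 ; C = -0.534522

-0.534522  (= −√(2/7))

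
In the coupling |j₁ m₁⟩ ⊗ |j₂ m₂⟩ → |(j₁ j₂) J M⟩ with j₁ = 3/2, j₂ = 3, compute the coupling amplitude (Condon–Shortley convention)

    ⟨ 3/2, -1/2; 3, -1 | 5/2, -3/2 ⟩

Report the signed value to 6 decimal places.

−√(7/20) = -0.591608

√[6·2!1!4!/8! · 1!2!2!4!1!4!] = √(576/35)
  +(−1)^1/∏(1,1,1,1,0,3)! = -1/6  (running -1/6)
  +(−1)^2/∏(2,0,0,0,1,4)! = 1/48  (running -7/48)
⟨..|..⟩ = √(576/35)·(-7/48) = -0.591608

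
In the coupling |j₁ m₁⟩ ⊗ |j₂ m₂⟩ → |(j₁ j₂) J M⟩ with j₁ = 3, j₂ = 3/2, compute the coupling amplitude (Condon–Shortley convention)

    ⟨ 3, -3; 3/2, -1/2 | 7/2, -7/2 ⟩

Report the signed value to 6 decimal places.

√[8·1!5!2!/9! · 0!6!1!2!0!7!] = √(38400)
  +(−1)^1/∏(1,0,5,0,0,2)! = -1/240  (running -1/240)
⟨..|..⟩ = √(38400)·(-1/240) = -0.816497

−√(2/3) ≈ -0.816497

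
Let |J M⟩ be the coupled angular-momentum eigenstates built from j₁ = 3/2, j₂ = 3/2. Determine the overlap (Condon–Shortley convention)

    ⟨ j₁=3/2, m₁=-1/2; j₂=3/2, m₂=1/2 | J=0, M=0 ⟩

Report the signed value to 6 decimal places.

+0.500000  (= +√(1/4))

triangle: 3!*0!*0!/4! = 6/24
(j±m)!: 1!*2!*2!*1!*0!*0! = 4
prefactor² = (2J+1)*Δ*N² = 1
  k=2: +1/(2!*1!*0!*0!*0!*0!) = 1/2
Σ = 1/2  ⇒  CG² = 1*1/2² = 1/4
CG = +√(1/4) = +0.500000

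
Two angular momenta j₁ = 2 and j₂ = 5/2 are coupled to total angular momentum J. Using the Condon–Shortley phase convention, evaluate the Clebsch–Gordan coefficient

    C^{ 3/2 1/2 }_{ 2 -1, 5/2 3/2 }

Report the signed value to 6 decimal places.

+0.138013  (= +√(2/105))

√[4·3!1!2!/7! · 1!3!4!1!2!1!] = √(96/35)
  +(−1)^2/∏(2,1,1,2,0,0)! = 1/4  (running 1/4)
  +(−1)^3/∏(3,0,0,1,1,1)! = -1/6  (running 1/12)
⟨..|..⟩ = √(96/35)·(1/12) = +0.138013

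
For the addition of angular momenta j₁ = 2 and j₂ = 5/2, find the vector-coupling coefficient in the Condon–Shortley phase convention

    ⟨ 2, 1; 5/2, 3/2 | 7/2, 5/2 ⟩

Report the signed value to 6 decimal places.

√[8·1!3!4!/9! · 3!1!4!1!6!1!] = √(2304/7)
  +(−1)^0/∏(0,1,1,4,2,0)! = 1/48  (running 1/48)
  +(−1)^1/∏(1,0,0,3,3,1)! = -1/36  (running -1/144)
⟨..|..⟩ = √(2304/7)·(-1/144) = -0.125988

-0.125988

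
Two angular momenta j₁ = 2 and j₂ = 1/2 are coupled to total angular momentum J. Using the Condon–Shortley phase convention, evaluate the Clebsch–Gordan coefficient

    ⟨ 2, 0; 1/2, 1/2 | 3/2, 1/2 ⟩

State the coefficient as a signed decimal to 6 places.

j₁+j₂−J=1  J+j₁−j₂=3  J−j₁+j₂=0  j₁+j₂+J+1=5
(j₁±m₁, j₂±m₂, J±M) = (2,2,1,0,2,1)
P² = 8/5
sum k=1..1:
  [1] −1/2 = -1/2
S = -1/2
C² = P²·S² = 2/5 ; C = -0.632456

−√(2/5) = -0.632456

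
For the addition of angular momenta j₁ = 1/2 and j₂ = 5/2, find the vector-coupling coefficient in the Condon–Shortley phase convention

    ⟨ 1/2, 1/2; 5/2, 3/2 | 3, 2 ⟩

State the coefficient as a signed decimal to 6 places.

+0.912871

j₁+j₂−J=0  J+j₁−j₂=1  J−j₁+j₂=5  j₁+j₂+J+1=7
(j₁±m₁, j₂±m₂, J±M) = (1,0,4,1,5,1)
P² = 480
sum k=0..0:
  [0] +1/24 = 1/24
S = 1/24
C² = P²·S² = 5/6 ; C = +0.912871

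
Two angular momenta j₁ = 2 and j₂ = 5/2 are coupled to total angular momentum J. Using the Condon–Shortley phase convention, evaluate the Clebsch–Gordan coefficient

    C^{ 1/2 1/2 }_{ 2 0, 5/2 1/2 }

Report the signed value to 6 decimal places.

+0.447214

√[2·4!0!1!/6! · 2!2!3!2!1!0!] = √(16/5)
  +(−1)^2/∏(2,2,0,1,0,0)! = 1/4  (running 1/4)
⟨..|..⟩ = √(16/5)·(1/4) = +0.447214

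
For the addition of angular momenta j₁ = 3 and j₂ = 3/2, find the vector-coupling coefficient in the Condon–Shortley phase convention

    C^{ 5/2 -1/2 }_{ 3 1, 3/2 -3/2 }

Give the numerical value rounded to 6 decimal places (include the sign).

+0.621059

j₁+j₂−J=2  J+j₁−j₂=4  J−j₁+j₂=1  j₁+j₂+J+1=8
(j₁±m₁, j₂±m₂, J±M) = (4,2,0,3,2,3)
P² = 864/35
sum k=0..0:
  [0] +1/8 = 1/8
S = 1/8
C² = P²·S² = 27/70 ; C = +0.621059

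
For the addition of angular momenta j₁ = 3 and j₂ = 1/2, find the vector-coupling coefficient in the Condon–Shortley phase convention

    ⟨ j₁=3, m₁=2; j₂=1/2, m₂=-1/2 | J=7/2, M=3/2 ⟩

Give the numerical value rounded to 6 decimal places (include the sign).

j₁+j₂−J=0  J+j₁−j₂=6  J−j₁+j₂=1  j₁+j₂+J+1=8
(j₁±m₁, j₂±m₂, J±M) = (5,1,0,1,5,2)
P² = 28800/7
sum k=0..0:
  [0] +1/120 = 1/120
S = 1/120
C² = P²·S² = 2/7 ; C = +0.534522

+√(2/7) = +0.534522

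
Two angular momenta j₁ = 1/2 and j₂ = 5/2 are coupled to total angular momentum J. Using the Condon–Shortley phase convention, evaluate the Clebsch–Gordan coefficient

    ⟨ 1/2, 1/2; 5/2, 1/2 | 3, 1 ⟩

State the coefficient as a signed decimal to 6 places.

+0.816497  (= +√(2/3))

√[7·0!1!5!/7! · 1!0!3!2!4!2!] = √(96)
  +(−1)^0/∏(0,0,0,3,1,2)! = 1/12  (running 1/12)
⟨..|..⟩ = √(96)·(1/12) = +0.816497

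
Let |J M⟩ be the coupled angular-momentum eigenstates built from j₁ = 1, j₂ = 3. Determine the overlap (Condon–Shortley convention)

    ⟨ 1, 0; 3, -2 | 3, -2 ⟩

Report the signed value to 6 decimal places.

+√(1/3) = +0.577350

j₁+j₂−J=1  J+j₁−j₂=1  J−j₁+j₂=5  j₁+j₂+J+1=8
(j₁±m₁, j₂±m₂, J±M) = (1,1,1,5,1,5)
P² = 300
sum k=0..1:
  [0] +1/24 = 1/24
  [1] −1/120 = -1/120
S = 1/30
C² = P²·S² = 1/3 ; C = +0.577350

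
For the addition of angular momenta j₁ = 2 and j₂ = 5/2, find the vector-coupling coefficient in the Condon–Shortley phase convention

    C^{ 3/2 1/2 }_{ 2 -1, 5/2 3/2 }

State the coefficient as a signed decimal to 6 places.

+0.138013  (= +√(2/105))

j₁+j₂−J=3  J+j₁−j₂=1  J−j₁+j₂=2  j₁+j₂+J+1=7
(j₁±m₁, j₂±m₂, J±M) = (1,3,4,1,2,1)
P² = 96/35
sum k=2..3:
  [2] +1/4 = 1/4
  [3] −1/6 = -1/6
S = 1/12
C² = P²·S² = 2/105 ; C = +0.138013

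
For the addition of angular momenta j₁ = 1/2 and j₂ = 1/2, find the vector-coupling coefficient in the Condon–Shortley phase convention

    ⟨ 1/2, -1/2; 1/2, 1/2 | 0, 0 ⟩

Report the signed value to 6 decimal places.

triangle: 1!·0!·0!/2! = 1/2
(j±m)!: 0!·1!·1!·0!·0!·0! = 1
prefactor² = (2J+1)·Δ·N² = 1/2
  k=1: −1/(1!·0!·0!·0!·0!·0!) = -1
Σ = -1  ⇒  CG² = 1/2·(-1)² = 1/2
CG = −√(1/2) = -0.707107

-0.707107  (= −√(1/2))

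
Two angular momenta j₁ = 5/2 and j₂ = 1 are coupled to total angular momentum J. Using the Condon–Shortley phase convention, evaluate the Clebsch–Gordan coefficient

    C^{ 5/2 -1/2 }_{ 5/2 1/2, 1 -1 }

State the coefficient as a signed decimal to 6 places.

+√(18/35) ≈ +0.717137

√[6·1!4!1!/7! · 3!2!0!2!2!3!] = √(288/35)
  +(−1)^0/∏(0,1,2,0,2,1)! = 1/4  (running 1/4)
⟨..|..⟩ = √(288/35)·(1/4) = +0.717137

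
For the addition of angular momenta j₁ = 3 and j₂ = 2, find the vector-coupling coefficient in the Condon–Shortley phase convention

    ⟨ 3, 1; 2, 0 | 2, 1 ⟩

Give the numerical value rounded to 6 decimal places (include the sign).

√[5·3!3!1!/8! · 4!2!2!2!3!1!] = √(36/7)
  +(−1)^1/∏(1,2,1,1,2,0)! = -1/4  (running -1/4)
  +(−1)^2/∏(2,1,0,0,3,1)! = 1/12  (running -1/6)
⟨..|..⟩ = √(36/7)·(-1/6) = -0.377964

−√(1/7) ≈ -0.377964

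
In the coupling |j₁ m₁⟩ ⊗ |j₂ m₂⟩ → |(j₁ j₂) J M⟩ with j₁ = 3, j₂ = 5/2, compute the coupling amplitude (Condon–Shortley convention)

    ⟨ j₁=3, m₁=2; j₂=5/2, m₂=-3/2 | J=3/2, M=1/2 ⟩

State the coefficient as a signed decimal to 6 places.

−√(1/21) ≈ -0.218218

√[4·4!2!1!/8! · 5!1!1!4!2!1!] = √(192/7)
  +(−1)^0/∏(0,4,1,1,1,0)! = 1/24  (running 1/24)
  +(−1)^1/∏(1,3,0,0,2,1)! = -1/12  (running -1/24)
⟨..|..⟩ = √(192/7)·(-1/24) = -0.218218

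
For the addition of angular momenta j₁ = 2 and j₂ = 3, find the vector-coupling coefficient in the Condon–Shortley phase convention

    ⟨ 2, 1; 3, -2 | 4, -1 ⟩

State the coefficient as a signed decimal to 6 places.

√[9·1!3!5!/10! · 3!1!1!5!3!5!] = √(6480/7)
  +(−1)^0/∏(0,1,1,1,2,4)! = 1/48  (running 1/48)
  +(−1)^1/∏(1,0,0,0,3,5)! = -1/720  (running 7/360)
⟨..|..⟩ = √(6480/7)·(7/360) = +0.591608

+0.591608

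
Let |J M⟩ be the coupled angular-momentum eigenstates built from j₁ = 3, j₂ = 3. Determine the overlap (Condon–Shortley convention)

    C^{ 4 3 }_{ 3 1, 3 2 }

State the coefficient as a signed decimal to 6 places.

-0.301511

triangle: 2!·4!·4!/11! = 1152/39916800
(j±m)!: 4!·2!·5!·1!·7!·1! = 29030400
prefactor² = (2J+1)·Δ·N² = 82944/11
  k=1: −1/(1!·1!·1!·4!·3!·0!) = -1/144
  k=2: +1/(2!·0!·0!·3!·4!·1!) = 1/288
Σ = -1/288  ⇒  CG² = 82944/11·(-1/288)² = 1/11
CG = −√(1/11) = -0.301511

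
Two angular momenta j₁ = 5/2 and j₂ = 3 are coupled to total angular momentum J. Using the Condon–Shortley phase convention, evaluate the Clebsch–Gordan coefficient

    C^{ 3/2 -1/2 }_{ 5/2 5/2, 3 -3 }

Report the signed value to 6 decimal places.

+0.597614  (= +√(5/14))

√[4·4!1!2!/8! · 5!0!0!6!1!2!] = √(5760/7)
  +(−1)^0/∏(0,4,0,0,1,2)! = 1/48  (running 1/48)
⟨..|..⟩ = √(5760/7)·(1/48) = +0.597614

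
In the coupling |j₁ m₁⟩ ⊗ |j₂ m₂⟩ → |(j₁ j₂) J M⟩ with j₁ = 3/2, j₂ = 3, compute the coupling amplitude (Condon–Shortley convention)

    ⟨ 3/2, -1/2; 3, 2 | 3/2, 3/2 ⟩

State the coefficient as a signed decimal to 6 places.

+0.534522  (= +√(2/7))

j₁+j₂−J=3  J+j₁−j₂=0  J−j₁+j₂=3  j₁+j₂+J+1=7
(j₁±m₁, j₂±m₂, J±M) = (1,2,5,1,3,0)
P² = 288/7
sum k=2..2:
  [2] +1/12 = 1/12
S = 1/12
C² = P²·S² = 2/7 ; C = +0.534522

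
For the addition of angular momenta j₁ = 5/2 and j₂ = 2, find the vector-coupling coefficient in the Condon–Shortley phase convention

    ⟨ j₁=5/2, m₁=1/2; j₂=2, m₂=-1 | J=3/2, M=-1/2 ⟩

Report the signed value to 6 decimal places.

−√(5/21) = -0.487950

j₁+j₂−J=3  J+j₁−j₂=2  J−j₁+j₂=1  j₁+j₂+J+1=7
(j₁±m₁, j₂±m₂, J±M) = (3,2,1,3,1,2)
P² = 48/35
sum k=0..1:
  [0] +1/12 = 1/12
  [1] −1/2 = -1/2
S = -5/12
C² = P²·S² = 5/21 ; C = -0.487950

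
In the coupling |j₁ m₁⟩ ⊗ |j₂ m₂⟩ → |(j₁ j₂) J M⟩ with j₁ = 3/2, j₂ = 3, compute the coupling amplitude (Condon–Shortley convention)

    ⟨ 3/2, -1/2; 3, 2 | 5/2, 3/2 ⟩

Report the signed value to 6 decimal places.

j₁+j₂−J=2  J+j₁−j₂=1  J−j₁+j₂=4  j₁+j₂+J+1=8
(j₁±m₁, j₂±m₂, J±M) = (1,2,5,1,4,1)
P² = 288/7
sum k=1..2:
  [1] −1/24 = -1/24
  [2] +1/12 = 1/12
S = 1/24
C² = P²·S² = 1/14 ; C = +0.267261

+√(1/14) = +0.267261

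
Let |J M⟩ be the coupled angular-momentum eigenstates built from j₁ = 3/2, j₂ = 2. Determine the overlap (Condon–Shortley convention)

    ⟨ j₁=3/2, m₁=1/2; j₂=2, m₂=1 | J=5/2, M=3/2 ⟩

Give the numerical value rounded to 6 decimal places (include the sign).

-0.169031

j₁+j₂−J=1  J+j₁−j₂=2  J−j₁+j₂=3  j₁+j₂+J+1=7
(j₁±m₁, j₂±m₂, J±M) = (2,1,3,1,4,1)
P² = 144/35
sum k=0..1:
  [0] +1/6 = 1/6
  [1] −1/4 = -1/4
S = -1/12
C² = P²·S² = 1/35 ; C = -0.169031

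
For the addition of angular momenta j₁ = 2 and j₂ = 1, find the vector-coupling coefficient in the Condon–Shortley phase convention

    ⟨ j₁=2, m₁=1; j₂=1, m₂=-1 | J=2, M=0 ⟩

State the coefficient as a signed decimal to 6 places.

triangle: 1!×3!×1!/6! = 6/720
(j±m)!: 3!×1!×0!×2!×2!×2! = 48
prefactor² = (2J+1)×Δ×N² = 2
  k=0: +1/(0!×1!×1!×0!×2!×1!) = 1/2
Σ = 1/2  ⇒  CG² = 2×1/2² = 1/2
CG = +√(1/2) = +0.707107

+0.707107  (= +√(1/2))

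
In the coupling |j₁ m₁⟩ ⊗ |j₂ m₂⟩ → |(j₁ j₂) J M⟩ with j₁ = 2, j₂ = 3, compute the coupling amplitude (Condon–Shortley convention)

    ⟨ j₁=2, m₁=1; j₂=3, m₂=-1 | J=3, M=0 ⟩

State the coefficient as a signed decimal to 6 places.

j₁+j₂−J=2  J+j₁−j₂=2  J−j₁+j₂=4  j₁+j₂+J+1=9
(j₁±m₁, j₂±m₂, J±M) = (3,1,2,4,3,3)
P² = 96/5
sum k=0..1:
  [0] +1/8 = 1/8
  [1] −1/12 = -1/12
S = 1/24
C² = P²·S² = 1/30 ; C = +0.182574

+√(1/30) = +0.182574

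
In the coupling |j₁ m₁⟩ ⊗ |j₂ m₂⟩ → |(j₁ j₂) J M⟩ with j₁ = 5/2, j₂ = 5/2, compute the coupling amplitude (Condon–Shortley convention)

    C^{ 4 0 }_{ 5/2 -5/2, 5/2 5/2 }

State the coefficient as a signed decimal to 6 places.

triangle: 1!*4!*4!/10! = 576/3628800
(j±m)!: 0!*5!*5!*0!*4!*4! = 8294400
prefactor² = (2J+1)*Δ*N² = 82944/7
  k=1: −1/(1!*0!*4!*4!*0!*0!) = -1/576
Σ = -1/576  ⇒  CG² = 82944/7*(-1/576)² = 1/28
CG = −√(1/28) = -0.188982

-0.188982  (= −√(1/28))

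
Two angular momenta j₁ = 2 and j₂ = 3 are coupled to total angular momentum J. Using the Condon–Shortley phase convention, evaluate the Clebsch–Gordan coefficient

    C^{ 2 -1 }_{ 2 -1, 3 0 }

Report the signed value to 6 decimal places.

√[5·3!1!3!/8! · 1!3!3!3!1!3!] = √(81/14)
  +(−1)^2/∏(2,1,1,1,0,2)! = 1/4  (running 1/4)
  +(−1)^3/∏(3,0,0,0,1,3)! = -1/36  (running 2/9)
⟨..|..⟩ = √(81/14)·(2/9) = +0.534522

+√(2/7) ≈ +0.534522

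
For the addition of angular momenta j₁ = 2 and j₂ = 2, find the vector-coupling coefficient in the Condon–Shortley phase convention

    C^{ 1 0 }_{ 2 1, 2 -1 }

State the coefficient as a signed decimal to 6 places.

j₁+j₂−J=3  J+j₁−j₂=1  J−j₁+j₂=1  j₁+j₂+J+1=6
(j₁±m₁, j₂±m₂, J±M) = (3,1,1,3,1,1)
P² = 9/10
sum k=0..1:
  [0] +1/6 = 1/6
  [1] −1/2 = -1/2
S = -1/3
C² = P²·S² = 1/10 ; C = -0.316228

−√(1/10) = -0.316228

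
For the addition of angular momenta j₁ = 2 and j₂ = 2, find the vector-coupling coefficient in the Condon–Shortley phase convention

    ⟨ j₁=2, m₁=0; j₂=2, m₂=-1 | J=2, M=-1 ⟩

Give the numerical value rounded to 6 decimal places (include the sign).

-0.267261

triangle: 2!·2!·2!/7! = 8/5040
(j±m)!: 2!·2!·1!·3!·1!·3! = 144
prefactor² = (2J+1)·Δ·N² = 8/7
  k=0: +1/(0!·2!·2!·1!·0!·1!) = 1/4
  k=1: −1/(1!·1!·1!·0!·1!·2!) = -1/2
Σ = -1/4  ⇒  CG² = 8/7·(-1/4)² = 1/14
CG = −√(1/14) = -0.267261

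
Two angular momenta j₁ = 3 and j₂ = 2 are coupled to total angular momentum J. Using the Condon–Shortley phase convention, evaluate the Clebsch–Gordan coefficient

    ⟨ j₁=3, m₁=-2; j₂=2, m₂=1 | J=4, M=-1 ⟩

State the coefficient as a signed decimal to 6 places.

−√(7/20) = -0.591608

j₁+j₂−J=1  J+j₁−j₂=5  J−j₁+j₂=3  j₁+j₂+J+1=10
(j₁±m₁, j₂±m₂, J±M) = (1,5,3,1,3,5)
P² = 6480/7
sum k=0..1:
  [0] +1/720 = 1/720
  [1] −1/48 = -1/48
S = -7/360
C² = P²·S² = 7/20 ; C = -0.591608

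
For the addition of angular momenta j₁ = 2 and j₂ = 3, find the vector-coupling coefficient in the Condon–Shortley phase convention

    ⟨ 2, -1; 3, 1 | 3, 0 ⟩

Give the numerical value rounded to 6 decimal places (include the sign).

+0.182574  (= +√(1/30))

j₁+j₂−J=2  J+j₁−j₂=2  J−j₁+j₂=4  j₁+j₂+J+1=9
(j₁±m₁, j₂±m₂, J±M) = (1,3,4,2,3,3)
P² = 96/5
sum k=1..2:
  [1] −1/12 = -1/12
  [2] +1/8 = 1/8
S = 1/24
C² = P²·S² = 1/30 ; C = +0.182574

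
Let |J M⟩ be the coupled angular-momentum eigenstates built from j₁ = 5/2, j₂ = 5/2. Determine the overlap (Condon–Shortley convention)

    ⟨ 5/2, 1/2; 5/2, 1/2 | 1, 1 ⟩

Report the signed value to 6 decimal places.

√[3·4!1!1!/7! · 3!2!3!2!2!0!] = √(144/35)
  +(−1)^2/∏(2,2,0,1,1,0)! = 1/4  (running 1/4)
⟨..|..⟩ = √(144/35)·(1/4) = +0.507093

+√(9/35) ≈ +0.507093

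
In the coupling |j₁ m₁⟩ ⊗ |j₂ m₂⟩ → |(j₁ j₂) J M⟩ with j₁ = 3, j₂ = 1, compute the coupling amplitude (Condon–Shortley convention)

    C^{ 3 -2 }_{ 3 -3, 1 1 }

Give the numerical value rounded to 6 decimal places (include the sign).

−√(1/4) = -0.500000

j₁+j₂−J=1  J+j₁−j₂=5  J−j₁+j₂=1  j₁+j₂+J+1=8
(j₁±m₁, j₂±m₂, J±M) = (0,6,2,0,1,5)
P² = 3600
sum k=1..1:
  [1] −1/120 = -1/120
S = -1/120
C² = P²·S² = 1/4 ; C = -0.500000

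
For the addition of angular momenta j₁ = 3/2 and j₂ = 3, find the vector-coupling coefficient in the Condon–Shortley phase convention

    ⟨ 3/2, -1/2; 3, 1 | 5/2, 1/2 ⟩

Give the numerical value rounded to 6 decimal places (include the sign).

-0.119523

j₁+j₂−J=2  J+j₁−j₂=1  J−j₁+j₂=4  j₁+j₂+J+1=8
(j₁±m₁, j₂±m₂, J±M) = (1,2,4,2,3,2)
P² = 288/35
sum k=1..2:
  [1] −1/6 = -1/6
  [2] +1/8 = 1/8
S = -1/24
C² = P²·S² = 1/70 ; C = -0.119523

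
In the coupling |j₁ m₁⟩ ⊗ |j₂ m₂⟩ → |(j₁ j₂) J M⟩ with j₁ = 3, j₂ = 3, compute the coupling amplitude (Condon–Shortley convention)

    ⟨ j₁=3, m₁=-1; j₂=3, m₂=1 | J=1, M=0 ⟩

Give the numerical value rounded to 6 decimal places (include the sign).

−√(1/28) ≈ -0.188982

triangle: 5!*1!*1!/8! = 120/40320
(j±m)!: 2!*4!*4!*2!*1!*1! = 2304
prefactor² = (2J+1)*Δ*N² = 144/7
  k=3: −1/(3!*2!*1!*1!*0!*0!) = -1/12
  k=4: +1/(4!*1!*0!*0!*1!*1!) = 1/24
Σ = -1/24  ⇒  CG² = 144/7*(-1/24)² = 1/28
CG = −√(1/28) = -0.188982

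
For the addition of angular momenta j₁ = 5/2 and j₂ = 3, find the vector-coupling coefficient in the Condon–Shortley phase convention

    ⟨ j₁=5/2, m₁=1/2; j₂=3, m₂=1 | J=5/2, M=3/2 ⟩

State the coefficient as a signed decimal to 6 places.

+0.169031  (= +√(1/35))

j₁+j₂−J=3  J+j₁−j₂=2  J−j₁+j₂=3  j₁+j₂+J+1=9
(j₁±m₁, j₂±m₂, J±M) = (3,2,4,2,4,1)
P² = 576/35
sum k=1..2:
  [1] −1/12 = -1/12
  [2] +1/8 = 1/8
S = 1/24
C² = P²·S² = 1/35 ; C = +0.169031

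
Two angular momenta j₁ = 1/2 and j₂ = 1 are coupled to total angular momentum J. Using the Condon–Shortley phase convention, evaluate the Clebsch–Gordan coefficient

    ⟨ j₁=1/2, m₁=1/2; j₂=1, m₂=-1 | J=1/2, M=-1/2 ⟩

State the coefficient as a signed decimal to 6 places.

+√(2/3) = +0.816497

triangle: 1!*0!*1!/3! = 1/6
(j±m)!: 1!*0!*0!*2!*0!*1! = 2
prefactor² = (2J+1)*Δ*N² = 2/3
  k=0: +1/(0!*1!*0!*0!*0!*1!) = 1
Σ = 1  ⇒  CG² = 2/3*1² = 2/3
CG = +√(2/3) = +0.816497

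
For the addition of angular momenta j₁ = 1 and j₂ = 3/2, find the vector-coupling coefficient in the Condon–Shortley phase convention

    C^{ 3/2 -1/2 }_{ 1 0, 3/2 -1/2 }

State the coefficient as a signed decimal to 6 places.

√[4·1!1!2!/5! · 1!1!1!2!1!2!] = √(4/15)
  +(−1)^0/∏(0,1,1,1,0,1)! = 1  (running 1)
  +(−1)^1/∏(1,0,0,0,1,2)! = -1/2  (running 1/2)
⟨..|..⟩ = √(4/15)·(1/2) = +0.258199

+√(1/15) = +0.258199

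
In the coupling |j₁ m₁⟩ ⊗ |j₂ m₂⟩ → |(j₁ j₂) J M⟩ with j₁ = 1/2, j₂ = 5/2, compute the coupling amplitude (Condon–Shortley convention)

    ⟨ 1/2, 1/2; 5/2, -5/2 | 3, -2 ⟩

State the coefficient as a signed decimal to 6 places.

+0.408248  (= +√(1/6))

j₁+j₂−J=0  J+j₁−j₂=1  J−j₁+j₂=5  j₁+j₂+J+1=7
(j₁±m₁, j₂±m₂, J±M) = (1,0,0,5,1,5)
P² = 2400
sum k=0..0:
  [0] +1/120 = 1/120
S = 1/120
C² = P²·S² = 1/6 ; C = +0.408248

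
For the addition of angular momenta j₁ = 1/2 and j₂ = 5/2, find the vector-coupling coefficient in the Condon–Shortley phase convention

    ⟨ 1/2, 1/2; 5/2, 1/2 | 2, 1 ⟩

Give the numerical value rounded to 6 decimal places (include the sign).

√[5·1!0!4!/6! · 1!0!3!2!3!1!] = √(12)
  +(−1)^0/∏(0,1,0,3,0,1)! = 1/6  (running 1/6)
⟨..|..⟩ = √(12)·(1/6) = +0.577350

+0.577350  (= +√(1/3))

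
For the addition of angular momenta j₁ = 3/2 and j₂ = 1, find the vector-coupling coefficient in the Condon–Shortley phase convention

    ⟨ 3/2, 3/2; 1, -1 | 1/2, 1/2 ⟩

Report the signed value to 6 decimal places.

triangle: 2!*1!*0!/4! = 2/24
(j±m)!: 3!*0!*0!*2!*1!*0! = 12
prefactor² = (2J+1)*Δ*N² = 2
  k=0: +1/(0!*2!*0!*0!*1!*0!) = 1/2
Σ = 1/2  ⇒  CG² = 2*1/2² = 1/2
CG = +√(1/2) = +0.707107

+√(1/2) = +0.707107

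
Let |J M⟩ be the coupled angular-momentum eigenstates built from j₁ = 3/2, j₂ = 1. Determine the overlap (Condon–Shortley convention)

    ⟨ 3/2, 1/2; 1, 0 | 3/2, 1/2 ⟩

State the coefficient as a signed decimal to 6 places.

j₁+j₂−J=1  J+j₁−j₂=2  J−j₁+j₂=1  j₁+j₂+J+1=5
(j₁±m₁, j₂±m₂, J±M) = (2,1,1,1,2,1)
P² = 4/15
sum k=0..1:
  [0] +1/1 = 1
  [1] −1/2 = -1/2
S = 1/2
C² = P²·S² = 1/15 ; C = +0.258199

+0.258199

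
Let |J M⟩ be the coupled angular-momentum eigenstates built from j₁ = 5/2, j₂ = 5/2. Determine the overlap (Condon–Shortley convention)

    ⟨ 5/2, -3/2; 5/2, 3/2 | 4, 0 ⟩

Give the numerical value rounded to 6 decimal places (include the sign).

j₁+j₂−J=1  J+j₁−j₂=4  J−j₁+j₂=4  j₁+j₂+J+1=10
(j₁±m₁, j₂±m₂, J±M) = (1,4,4,1,4,4)
P² = 82944/175
sum k=0..1:
  [0] +1/576 = 1/576
  [1] −1/36 = -1/36
S = -5/192
C² = P²·S² = 9/28 ; C = -0.566947

-0.566947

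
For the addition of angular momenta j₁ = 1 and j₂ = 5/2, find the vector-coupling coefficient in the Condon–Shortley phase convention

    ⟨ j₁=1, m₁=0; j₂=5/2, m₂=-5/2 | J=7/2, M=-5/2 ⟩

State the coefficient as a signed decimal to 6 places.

j₁+j₂−J=0  J+j₁−j₂=2  J−j₁+j₂=5  j₁+j₂+J+1=8
(j₁±m₁, j₂±m₂, J±M) = (1,1,0,5,1,6)
P² = 28800/7
sum k=0..0:
  [0] +1/120 = 1/120
S = 1/120
C² = P²·S² = 2/7 ; C = +0.534522

+√(2/7) = +0.534522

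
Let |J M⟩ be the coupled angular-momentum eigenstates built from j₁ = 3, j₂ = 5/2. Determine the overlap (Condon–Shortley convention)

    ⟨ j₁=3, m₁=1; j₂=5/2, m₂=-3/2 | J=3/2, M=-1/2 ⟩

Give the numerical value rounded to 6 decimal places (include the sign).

triangle: 4!×2!×1!/8! = 48/40320
(j±m)!: 4!×2!×1!×4!×1!×2! = 2304
prefactor² = (2J+1)×Δ×N² = 384/35
  k=0: +1/(0!×4!×2!×1!×0!×0!) = 1/48
  k=1: −1/(1!×3!×1!×0!×1!×1!) = -1/6
Σ = -7/48  ⇒  CG² = 384/35×(-7/48)² = 7/30
CG = −√(7/30) = -0.483046

-0.483046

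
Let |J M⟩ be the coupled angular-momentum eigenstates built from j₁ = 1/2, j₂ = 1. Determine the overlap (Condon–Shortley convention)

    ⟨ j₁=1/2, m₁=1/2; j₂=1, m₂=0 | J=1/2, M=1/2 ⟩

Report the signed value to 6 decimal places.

+√(1/3) = +0.577350

triangle: 1!·0!·1!/3! = 1/6
(j±m)!: 1!·0!·1!·1!·1!·0! = 1
prefactor² = (2J+1)·Δ·N² = 1/3
  k=0: +1/(0!·1!·0!·1!·0!·0!) = 1
Σ = 1  ⇒  CG² = 1/3·1² = 1/3
CG = +√(1/3) = +0.577350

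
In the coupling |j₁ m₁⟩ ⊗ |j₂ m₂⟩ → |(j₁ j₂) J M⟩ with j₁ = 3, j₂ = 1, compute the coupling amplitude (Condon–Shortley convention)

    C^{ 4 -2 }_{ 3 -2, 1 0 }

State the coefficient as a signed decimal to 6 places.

+0.654654

√[9·0!6!2!/9! · 1!5!1!1!2!6!] = √(43200/7)
  +(−1)^0/∏(0,0,5,1,1,1)! = 1/120  (running 1/120)
⟨..|..⟩ = √(43200/7)·(1/120) = +0.654654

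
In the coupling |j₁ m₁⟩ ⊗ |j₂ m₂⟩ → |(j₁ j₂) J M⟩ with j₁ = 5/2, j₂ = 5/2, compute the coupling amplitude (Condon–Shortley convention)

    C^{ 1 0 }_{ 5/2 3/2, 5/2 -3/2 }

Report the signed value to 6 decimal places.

-0.358569

√[3·4!1!1!/7! · 4!1!1!4!1!1!] = √(288/35)
  +(−1)^0/∏(0,4,1,1,0,0)! = 1/24  (running 1/24)
  +(−1)^1/∏(1,3,0,0,1,1)! = -1/6  (running -1/8)
⟨..|..⟩ = √(288/35)·(-1/8) = -0.358569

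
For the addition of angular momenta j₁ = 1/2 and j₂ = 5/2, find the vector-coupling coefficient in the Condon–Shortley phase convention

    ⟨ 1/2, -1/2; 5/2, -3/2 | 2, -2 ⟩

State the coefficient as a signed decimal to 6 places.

√[5·1!0!4!/6! · 0!1!1!4!0!4!] = √(96)
  +(−1)^1/∏(1,0,0,0,0,4)! = -1/24  (running -1/24)
⟨..|..⟩ = √(96)·(-1/24) = -0.408248

-0.408248  (= −√(1/6))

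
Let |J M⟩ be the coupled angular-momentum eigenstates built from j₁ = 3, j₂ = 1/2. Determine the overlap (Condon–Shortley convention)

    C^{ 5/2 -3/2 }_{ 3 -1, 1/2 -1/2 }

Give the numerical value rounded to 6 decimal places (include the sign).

+0.534522

j₁+j₂−J=1  J+j₁−j₂=5  J−j₁+j₂=0  j₁+j₂+J+1=7
(j₁±m₁, j₂±m₂, J±M) = (2,4,0,1,1,4)
P² = 1152/7
sum k=0..0:
  [0] +1/24 = 1/24
S = 1/24
C² = P²·S² = 2/7 ; C = +0.534522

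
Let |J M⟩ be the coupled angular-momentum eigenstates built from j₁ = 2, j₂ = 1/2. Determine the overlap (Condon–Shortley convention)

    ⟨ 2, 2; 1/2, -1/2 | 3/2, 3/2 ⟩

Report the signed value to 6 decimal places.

+√(4/5) = +0.894427

√[4·1!3!0!/5! · 4!0!0!1!3!0!] = √(144/5)
  +(−1)^0/∏(0,1,0,0,3,0)! = 1/6  (running 1/6)
⟨..|..⟩ = √(144/5)·(1/6) = +0.894427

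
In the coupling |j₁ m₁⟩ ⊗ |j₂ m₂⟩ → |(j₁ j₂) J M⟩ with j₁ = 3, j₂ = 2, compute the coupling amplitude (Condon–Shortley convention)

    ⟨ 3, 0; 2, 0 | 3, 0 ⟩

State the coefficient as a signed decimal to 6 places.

-0.516398

triangle: 2!*4!*2!/9! = 96/362880
(j±m)!: 3!*3!*2!*2!*3!*3! = 5184
prefactor² = (2J+1)*Δ*N² = 48/5
  k=0: +1/(0!*2!*3!*2!*1!*0!) = 1/24
  k=1: −1/(1!*1!*2!*1!*2!*1!) = -1/4
  k=2: +1/(2!*0!*1!*0!*3!*2!) = 1/24
Σ = -1/6  ⇒  CG² = 48/5*(-1/6)² = 4/15
CG = −√(4/15) = -0.516398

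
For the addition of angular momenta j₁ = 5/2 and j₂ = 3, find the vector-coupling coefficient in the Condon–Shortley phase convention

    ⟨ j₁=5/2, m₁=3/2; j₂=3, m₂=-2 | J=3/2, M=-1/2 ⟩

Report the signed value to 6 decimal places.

√[4·4!1!2!/8! · 4!1!1!5!1!2!] = √(192/7)
  +(−1)^0/∏(0,4,1,1,0,1)! = 1/24  (running 1/24)
  +(−1)^1/∏(1,3,0,0,1,2)! = -1/12  (running -1/24)
⟨..|..⟩ = √(192/7)·(-1/24) = -0.218218

-0.218218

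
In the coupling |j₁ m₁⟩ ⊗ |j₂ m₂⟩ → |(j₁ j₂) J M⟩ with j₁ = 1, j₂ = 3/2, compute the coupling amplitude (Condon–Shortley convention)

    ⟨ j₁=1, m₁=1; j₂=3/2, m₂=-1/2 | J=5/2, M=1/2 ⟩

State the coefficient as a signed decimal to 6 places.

+0.547723  (= +√(3/10))

√[6·0!2!3!/6! · 2!0!1!2!3!2!] = √(24/5)
  +(−1)^0/∏(0,0,0,1,2,2)! = 1/4  (running 1/4)
⟨..|..⟩ = √(24/5)·(1/4) = +0.547723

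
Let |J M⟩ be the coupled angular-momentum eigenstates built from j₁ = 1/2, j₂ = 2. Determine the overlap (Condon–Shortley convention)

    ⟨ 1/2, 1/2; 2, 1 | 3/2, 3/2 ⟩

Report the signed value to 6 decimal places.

√[4·1!0!3!/5! · 1!0!3!1!3!0!] = √(36/5)
  +(−1)^0/∏(0,1,0,3,0,0)! = 1/6  (running 1/6)
⟨..|..⟩ = √(36/5)·(1/6) = +0.447214

+0.447214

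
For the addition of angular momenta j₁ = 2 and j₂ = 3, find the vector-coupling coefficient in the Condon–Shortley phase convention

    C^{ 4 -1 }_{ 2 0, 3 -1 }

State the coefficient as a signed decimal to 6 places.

+√(3/28) = +0.327327

√[9·1!3!5!/10! · 2!2!2!4!3!5!] = √(1728/7)
  +(−1)^0/∏(0,1,2,2,1,3)! = 1/24  (running 1/24)
  +(−1)^1/∏(1,0,1,1,2,4)! = -1/48  (running 1/48)
⟨..|..⟩ = √(1728/7)·(1/48) = +0.327327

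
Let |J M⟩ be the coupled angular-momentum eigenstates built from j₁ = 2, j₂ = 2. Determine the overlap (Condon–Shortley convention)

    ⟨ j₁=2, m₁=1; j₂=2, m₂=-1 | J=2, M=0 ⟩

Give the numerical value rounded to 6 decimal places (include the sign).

+√(1/14) = +0.267261

j₁+j₂−J=2  J+j₁−j₂=2  J−j₁+j₂=2  j₁+j₂+J+1=7
(j₁±m₁, j₂±m₂, J±M) = (3,1,1,3,2,2)
P² = 8/7
sum k=0..1:
  [0] +1/2 = 1/2
  [1] −1/4 = -1/4
S = 1/4
C² = P²·S² = 1/14 ; C = +0.267261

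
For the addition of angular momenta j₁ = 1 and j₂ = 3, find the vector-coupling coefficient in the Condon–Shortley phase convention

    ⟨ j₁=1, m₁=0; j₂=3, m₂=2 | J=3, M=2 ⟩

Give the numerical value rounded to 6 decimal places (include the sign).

j₁+j₂−J=1  J+j₁−j₂=1  J−j₁+j₂=5  j₁+j₂+J+1=8
(j₁±m₁, j₂±m₂, J±M) = (1,1,5,1,5,1)
P² = 300
sum k=0..1:
  [0] +1/120 = 1/120
  [1] −1/24 = -1/24
S = -1/30
C² = P²·S² = 1/3 ; C = -0.577350

-0.577350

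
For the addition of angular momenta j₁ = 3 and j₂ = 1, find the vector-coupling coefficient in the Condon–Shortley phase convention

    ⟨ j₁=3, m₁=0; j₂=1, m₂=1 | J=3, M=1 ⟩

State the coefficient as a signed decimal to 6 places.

triangle: 1!*5!*1!/8! = 120/40320
(j±m)!: 3!*3!*2!*0!*4!*2! = 3456
prefactor² = (2J+1)*Δ*N² = 72
  k=1: −1/(1!*0!*2!*1!*3!*0!) = -1/12
Σ = -1/12  ⇒  CG² = 72*(-1/12)² = 1/2
CG = −√(1/2) = -0.707107

−√(1/2) = -0.707107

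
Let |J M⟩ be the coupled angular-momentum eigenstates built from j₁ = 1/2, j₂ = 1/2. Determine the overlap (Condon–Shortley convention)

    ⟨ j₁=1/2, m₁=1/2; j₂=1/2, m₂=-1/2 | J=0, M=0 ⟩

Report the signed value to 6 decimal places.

triangle: 1!×0!×0!/2! = 1/2
(j±m)!: 1!×0!×0!×1!×0!×0! = 1
prefactor² = (2J+1)×Δ×N² = 1/2
  k=0: +1/(0!×1!×0!×0!×0!×0!) = 1
Σ = 1  ⇒  CG² = 1/2×1² = 1/2
CG = +√(1/2) = +0.707107

+√(1/2) ≈ +0.707107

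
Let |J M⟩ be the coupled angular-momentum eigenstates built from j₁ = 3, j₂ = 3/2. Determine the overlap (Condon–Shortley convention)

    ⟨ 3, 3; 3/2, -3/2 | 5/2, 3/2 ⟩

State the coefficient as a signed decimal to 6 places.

+√(9/28) = +0.566947

triangle: 2!·4!·1!/8! = 48/40320
(j±m)!: 6!·0!·0!·3!·4!·1! = 103680
prefactor² = (2J+1)·Δ·N² = 5184/7
  k=0: +1/(0!·2!·0!·0!·4!·1!) = 1/48
Σ = 1/48  ⇒  CG² = 5184/7·1/48² = 9/28
CG = +√(9/28) = +0.566947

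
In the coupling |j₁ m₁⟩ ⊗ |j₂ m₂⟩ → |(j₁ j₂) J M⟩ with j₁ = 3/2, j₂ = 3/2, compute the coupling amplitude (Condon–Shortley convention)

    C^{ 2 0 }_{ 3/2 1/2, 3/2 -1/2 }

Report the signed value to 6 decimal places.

triangle: 1!×2!×2!/6! = 4/720
(j±m)!: 2!×1!×1!×2!×2!×2! = 16
prefactor² = (2J+1)×Δ×N² = 4/9
  k=0: +1/(0!×1!×1!×1!×1!×1!) = 1
  k=1: −1/(1!×0!×0!×0!×2!×2!) = -1/4
Σ = 3/4  ⇒  CG² = 4/9×3/4² = 1/4
CG = +√(1/4) = +0.500000

+√(1/4) ≈ +0.500000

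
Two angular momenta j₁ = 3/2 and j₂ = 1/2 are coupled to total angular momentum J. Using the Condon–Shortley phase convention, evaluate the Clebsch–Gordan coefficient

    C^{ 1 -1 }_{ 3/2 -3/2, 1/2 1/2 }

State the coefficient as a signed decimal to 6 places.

-0.866025  (= −√(3/4))

triangle: 1!*2!*0!/4! = 2/24
(j±m)!: 0!*3!*1!*0!*0!*2! = 12
prefactor² = (2J+1)*Δ*N² = 3
  k=1: −1/(1!*0!*2!*0!*0!*0!) = -1/2
Σ = -1/2  ⇒  CG² = 3*(-1/2)² = 3/4
CG = −√(3/4) = -0.866025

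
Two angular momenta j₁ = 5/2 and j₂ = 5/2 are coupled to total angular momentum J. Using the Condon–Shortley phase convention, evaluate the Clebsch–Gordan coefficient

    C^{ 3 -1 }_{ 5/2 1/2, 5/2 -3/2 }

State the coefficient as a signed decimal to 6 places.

triangle: 2!*3!*3!/9! = 72/362880
(j±m)!: 3!*2!*1!*4!*2!*4! = 13824
prefactor² = (2J+1)*Δ*N² = 96/5
  k=0: +1/(0!*2!*2!*1!*1!*2!) = 1/8
  k=1: −1/(1!*1!*1!*0!*2!*3!) = -1/12
Σ = 1/24  ⇒  CG² = 96/5*1/24² = 1/30
CG = +√(1/30) = +0.182574

+√(1/30) = +0.182574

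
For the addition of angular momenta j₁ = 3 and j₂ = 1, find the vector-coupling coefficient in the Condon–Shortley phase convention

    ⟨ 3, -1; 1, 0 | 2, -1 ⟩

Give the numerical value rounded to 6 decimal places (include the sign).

triangle: 2!×4!×0!/7! = 48/5040
(j±m)!: 2!×4!×1!×1!×1!×3! = 288
prefactor² = (2J+1)×Δ×N² = 96/7
  k=1: −1/(1!×1!×3!×0!×1!×0!) = -1/6
Σ = -1/6  ⇒  CG² = 96/7×(-1/6)² = 8/21
CG = −√(8/21) = -0.617213

-0.617213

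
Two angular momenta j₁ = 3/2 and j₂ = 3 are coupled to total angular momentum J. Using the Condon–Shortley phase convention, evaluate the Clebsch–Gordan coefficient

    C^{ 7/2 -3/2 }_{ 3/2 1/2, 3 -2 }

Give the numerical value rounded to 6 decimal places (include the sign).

+0.654654  (= +√(3/7))

√[8·1!2!5!/9! · 2!1!1!5!2!5!] = √(6400/21)
  +(−1)^0/∏(0,1,1,1,1,4)! = 1/24  (running 1/24)
  +(−1)^1/∏(1,0,0,0,2,5)! = -1/240  (running 3/80)
⟨..|..⟩ = √(6400/21)·(3/80) = +0.654654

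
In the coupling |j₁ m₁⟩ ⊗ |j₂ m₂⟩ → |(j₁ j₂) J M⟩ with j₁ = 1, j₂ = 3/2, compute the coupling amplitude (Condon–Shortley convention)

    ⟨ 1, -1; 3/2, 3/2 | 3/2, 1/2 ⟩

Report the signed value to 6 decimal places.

triangle: 1!*1!*2!/5! = 2/120
(j±m)!: 0!*2!*3!*0!*2!*1! = 24
prefactor² = (2J+1)*Δ*N² = 8/5
  k=1: −1/(1!*0!*1!*2!*0!*0!) = -1/2
Σ = -1/2  ⇒  CG² = 8/5*(-1/2)² = 2/5
CG = −√(2/5) = -0.632456

−√(2/5) = -0.632456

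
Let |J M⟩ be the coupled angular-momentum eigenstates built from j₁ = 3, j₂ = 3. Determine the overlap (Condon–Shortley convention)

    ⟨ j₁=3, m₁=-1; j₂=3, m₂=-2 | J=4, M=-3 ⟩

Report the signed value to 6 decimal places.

triangle: 2!*4!*4!/11! = 1152/39916800
(j±m)!: 2!*4!*1!*5!*1!*7! = 29030400
prefactor² = (2J+1)*Δ*N² = 82944/11
  k=0: +1/(0!*2!*4!*1!*0!*3!) = 1/288
  k=1: −1/(1!*1!*3!*0!*1!*4!) = -1/144
Σ = -1/288  ⇒  CG² = 82944/11*(-1/288)² = 1/11
CG = −√(1/11) = -0.301511

−√(1/11) = -0.301511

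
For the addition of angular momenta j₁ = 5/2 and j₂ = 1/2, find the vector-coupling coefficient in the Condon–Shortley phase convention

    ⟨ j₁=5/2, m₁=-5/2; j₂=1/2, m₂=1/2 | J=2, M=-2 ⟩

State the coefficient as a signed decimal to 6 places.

triangle: 1!×4!×0!/6! = 24/720
(j±m)!: 0!×5!×1!×0!×0!×4! = 2880
prefactor² = (2J+1)×Δ×N² = 480
  k=1: −1/(1!×0!×4!×0!×0!×0!) = -1/24
Σ = -1/24  ⇒  CG² = 480×(-1/24)² = 5/6
CG = −√(5/6) = -0.912871

-0.912871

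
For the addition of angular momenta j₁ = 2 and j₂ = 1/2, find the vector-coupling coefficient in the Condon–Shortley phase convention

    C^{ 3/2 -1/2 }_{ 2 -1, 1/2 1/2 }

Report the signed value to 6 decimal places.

√[4·1!3!0!/5! · 1!3!1!0!1!2!] = √(12/5)
  +(−1)^1/∏(1,0,2,0,1,0)! = -1/2  (running -1/2)
⟨..|..⟩ = √(12/5)·(-1/2) = -0.774597

-0.774597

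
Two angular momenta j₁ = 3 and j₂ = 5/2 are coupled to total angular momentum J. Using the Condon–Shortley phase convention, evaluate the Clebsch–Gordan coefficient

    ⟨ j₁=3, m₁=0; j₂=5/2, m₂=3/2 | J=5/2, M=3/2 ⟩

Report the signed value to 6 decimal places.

+√(7/30) = +0.483046

j₁+j₂−J=3  J+j₁−j₂=3  J−j₁+j₂=2  j₁+j₂+J+1=9
(j₁±m₁, j₂±m₂, J±M) = (3,3,4,1,4,1)
P² = 864/35
sum k=2..3:
  [2] +1/8 = 1/8
  [3] −1/36 = -1/36
S = 7/72
C² = P²·S² = 7/30 ; C = +0.483046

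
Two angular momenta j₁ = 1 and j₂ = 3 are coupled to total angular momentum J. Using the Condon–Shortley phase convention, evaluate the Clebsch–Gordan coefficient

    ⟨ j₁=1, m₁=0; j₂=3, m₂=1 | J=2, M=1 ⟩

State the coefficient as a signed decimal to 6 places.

j₁+j₂−J=2  J+j₁−j₂=0  J−j₁+j₂=4  j₁+j₂+J+1=7
(j₁±m₁, j₂±m₂, J±M) = (1,1,4,2,3,1)
P² = 96/7
sum k=1..1:
  [1] −1/6 = -1/6
S = -1/6
C² = P²·S² = 8/21 ; C = -0.617213

−√(8/21) = -0.617213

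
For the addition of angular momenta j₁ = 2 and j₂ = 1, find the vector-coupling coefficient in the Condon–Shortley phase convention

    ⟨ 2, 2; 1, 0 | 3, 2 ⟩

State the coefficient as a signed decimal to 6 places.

+0.577350  (= +√(1/3))

j₁+j₂−J=0  J+j₁−j₂=4  J−j₁+j₂=2  j₁+j₂+J+1=7
(j₁±m₁, j₂±m₂, J±M) = (4,0,1,1,5,1)
P² = 192
sum k=0..0:
  [0] +1/24 = 1/24
S = 1/24
C² = P²·S² = 1/3 ; C = +0.577350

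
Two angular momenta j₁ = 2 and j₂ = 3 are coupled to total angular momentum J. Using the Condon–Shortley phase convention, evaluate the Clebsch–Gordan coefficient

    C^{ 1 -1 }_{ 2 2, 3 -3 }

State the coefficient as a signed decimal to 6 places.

+√(3/7) = +0.654654

j₁+j₂−J=4  J+j₁−j₂=0  J−j₁+j₂=2  j₁+j₂+J+1=7
(j₁±m₁, j₂±m₂, J±M) = (4,0,0,6,0,2)
P² = 6912/7
sum k=0..0:
  [0] +1/48 = 1/48
S = 1/48
C² = P²·S² = 3/7 ; C = +0.654654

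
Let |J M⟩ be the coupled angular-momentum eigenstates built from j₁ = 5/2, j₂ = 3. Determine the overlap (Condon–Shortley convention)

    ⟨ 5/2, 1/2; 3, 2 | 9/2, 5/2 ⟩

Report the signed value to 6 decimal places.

−√(49/198) = -0.497468

√[10·1!4!5!/11! · 3!2!5!1!7!2!] = √(115200/11)
  +(−1)^0/∏(0,1,2,5,2,0)! = 1/480  (running 1/480)
  +(−1)^1/∏(1,0,1,4,3,1)! = -1/144  (running -7/1440)
⟨..|..⟩ = √(115200/11)·(-7/1440) = -0.497468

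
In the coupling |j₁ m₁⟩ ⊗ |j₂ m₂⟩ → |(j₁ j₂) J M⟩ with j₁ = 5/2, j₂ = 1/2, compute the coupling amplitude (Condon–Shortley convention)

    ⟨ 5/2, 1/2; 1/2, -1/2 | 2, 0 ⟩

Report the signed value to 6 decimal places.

+√(1/2) = +0.707107

√[5·1!4!0!/6! · 3!2!0!1!2!2!] = √(8)
  +(−1)^0/∏(0,1,2,0,2,0)! = 1/4  (running 1/4)
⟨..|..⟩ = √(8)·(1/4) = +0.707107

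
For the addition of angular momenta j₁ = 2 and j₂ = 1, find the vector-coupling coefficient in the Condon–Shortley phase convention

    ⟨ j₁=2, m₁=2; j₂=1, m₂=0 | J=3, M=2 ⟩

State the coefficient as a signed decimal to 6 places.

+√(1/3) ≈ +0.577350

j₁+j₂−J=0  J+j₁−j₂=4  J−j₁+j₂=2  j₁+j₂+J+1=7
(j₁±m₁, j₂±m₂, J±M) = (4,0,1,1,5,1)
P² = 192
sum k=0..0:
  [0] +1/24 = 1/24
S = 1/24
C² = P²·S² = 1/3 ; C = +0.577350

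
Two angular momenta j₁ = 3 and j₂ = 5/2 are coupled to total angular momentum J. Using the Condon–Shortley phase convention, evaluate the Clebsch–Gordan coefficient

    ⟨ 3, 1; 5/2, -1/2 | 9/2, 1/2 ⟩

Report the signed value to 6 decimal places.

j₁+j₂−J=1  J+j₁−j₂=5  J−j₁+j₂=4  j₁+j₂+J+1=11
(j₁±m₁, j₂±m₂, J±M) = (4,2,2,3,5,4)
P² = 92160/77
sum k=0..1:
  [0] +1/48 = 1/48
  [1] −1/144 = -1/144
S = 1/72
C² = P²·S² = 160/693 ; C = +0.480500

+√(160/693) ≈ +0.480500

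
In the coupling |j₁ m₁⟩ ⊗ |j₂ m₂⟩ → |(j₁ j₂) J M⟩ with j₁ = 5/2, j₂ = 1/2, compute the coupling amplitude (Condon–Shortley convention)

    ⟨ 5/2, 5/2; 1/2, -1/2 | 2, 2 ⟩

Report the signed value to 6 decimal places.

triangle: 1!*4!*0!/6! = 24/720
(j±m)!: 5!*0!*0!*1!*4!*0! = 2880
prefactor² = (2J+1)*Δ*N² = 480
  k=0: +1/(0!*1!*0!*0!*4!*0!) = 1/24
Σ = 1/24  ⇒  CG² = 480*1/24² = 5/6
CG = +√(5/6) = +0.912871

+0.912871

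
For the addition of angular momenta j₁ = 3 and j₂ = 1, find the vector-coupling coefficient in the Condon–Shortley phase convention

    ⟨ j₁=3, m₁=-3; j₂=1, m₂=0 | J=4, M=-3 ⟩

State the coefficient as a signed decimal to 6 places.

triangle: 0!·6!·2!/9! = 1440/362880
(j±m)!: 0!·6!·1!·1!·1!·7! = 3628800
prefactor² = (2J+1)·Δ·N² = 129600
  k=0: +1/(0!·0!·6!·1!·0!·1!) = 1/720
Σ = 1/720  ⇒  CG² = 129600·1/720² = 1/4
CG = +√(1/4) = +0.500000

+0.500000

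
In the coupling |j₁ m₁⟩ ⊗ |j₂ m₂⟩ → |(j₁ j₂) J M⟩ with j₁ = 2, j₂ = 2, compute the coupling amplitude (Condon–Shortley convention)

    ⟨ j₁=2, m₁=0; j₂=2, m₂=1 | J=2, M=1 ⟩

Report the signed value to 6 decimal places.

−√(1/14) ≈ -0.267261

j₁+j₂−J=2  J+j₁−j₂=2  J−j₁+j₂=2  j₁+j₂+J+1=7
(j₁±m₁, j₂±m₂, J±M) = (2,2,3,1,3,1)
P² = 8/7
sum k=1..2:
  [1] −1/2 = -1/2
  [2] +1/4 = 1/4
S = -1/4
C² = P²·S² = 1/14 ; C = -0.267261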